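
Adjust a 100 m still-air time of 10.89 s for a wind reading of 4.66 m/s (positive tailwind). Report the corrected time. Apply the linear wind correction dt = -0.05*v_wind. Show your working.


dt = -0.05 * v_wind = -0.05 * 4.66 = -0.233 s
t_corrected = t_still + dt = 10.89 + (-0.233)
t_corrected = 10.657 s

10.657 s


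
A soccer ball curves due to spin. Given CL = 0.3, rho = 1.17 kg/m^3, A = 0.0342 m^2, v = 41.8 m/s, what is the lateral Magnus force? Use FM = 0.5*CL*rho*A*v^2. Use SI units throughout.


FM = 0.5 * CL * rho * A * v^2
FM = 0.5 * 0.3 * 1.17 * 0.0342 * 41.8^2
v^2 = 1747.24
FM = 0.5 * 0.3 * 1.17 * 0.0342 * 1747.24 = 10.4871 N

10.4871 N


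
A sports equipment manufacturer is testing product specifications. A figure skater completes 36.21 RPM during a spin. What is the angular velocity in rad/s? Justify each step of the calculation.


omega = RPM * 2 * pi / 60
omega = 36.21 * 2 * 3.14159 / 60
omega = 227.5141 / 60 = 3.7919 rad/s

3.7919 rad/s


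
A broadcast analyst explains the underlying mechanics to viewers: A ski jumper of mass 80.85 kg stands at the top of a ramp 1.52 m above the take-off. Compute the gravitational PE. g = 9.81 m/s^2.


PE = m * g * h
PE = 80.85 * 9.81 * 1.52
PE = 793.1385 * 1.52 = 1205.5705 J

1205.5705 J


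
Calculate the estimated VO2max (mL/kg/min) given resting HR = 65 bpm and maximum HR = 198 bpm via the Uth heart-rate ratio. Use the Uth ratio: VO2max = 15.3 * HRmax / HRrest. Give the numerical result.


VO2max = 15.3 * HRmax / HRrest
VO2max = 15.3 * 198 / 65
VO2max = 3029.4 / 65 = 46.6062 mL/kg/min

46.6062 mL/kg/min


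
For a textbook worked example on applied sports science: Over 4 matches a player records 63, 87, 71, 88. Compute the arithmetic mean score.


Average = sum / n
Sum = 309
Average = 309 / 4 = 77.25

77.25


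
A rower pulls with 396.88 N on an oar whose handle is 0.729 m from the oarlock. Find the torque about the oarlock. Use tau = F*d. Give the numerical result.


tau = F * d
tau = 396.88 * 0.729
tau = 289.3255 N*m

289.3255 N*m


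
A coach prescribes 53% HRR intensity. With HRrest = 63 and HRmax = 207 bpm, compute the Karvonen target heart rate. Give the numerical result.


Target = HRrest + pct*(HRmax - HRrest)
Heart rate reserve = HRmax - HRrest = 207 - 63 = 144 bpm
Fraction = 53% = 0.53
Target = 63 + 0.53 * 144
Target = 63 + 76.32 = 139.32 bpm

139.32 bpm


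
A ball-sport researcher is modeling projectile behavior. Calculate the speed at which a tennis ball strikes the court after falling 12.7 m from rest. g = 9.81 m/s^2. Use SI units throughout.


v = sqrt(2 * g * h)
v = sqrt(2 * 9.81 * 12.7)
v = sqrt(249.174) = 15.7852 m/s

15.7852 m/s


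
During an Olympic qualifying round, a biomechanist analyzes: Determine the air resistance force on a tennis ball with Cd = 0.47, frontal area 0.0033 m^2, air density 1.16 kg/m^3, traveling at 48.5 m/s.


Fd = 0.5 * Cd * rho * A * v^2
Fd = 0.5 * 0.47 * 1.16 * 0.0033 * 48.5^2
v^2 = 2352.25
Fd = 0.5 * 0.47 * 1.16 * 0.0033 * 2352.25 = 2.116 N

2.116 N


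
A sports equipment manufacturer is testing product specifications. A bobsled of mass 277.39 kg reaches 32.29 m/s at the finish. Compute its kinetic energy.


KE = 0.5 * m * v^2
KE = 0.5 * 277.39 * 32.29^2
KE = 0.5 * 277.39 * 1042.6441 = 144609.5234 J

144609.5234 J


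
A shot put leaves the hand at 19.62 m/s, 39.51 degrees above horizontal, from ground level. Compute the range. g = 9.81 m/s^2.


R = v^2 * sin(2*theta) / g
Convert angle to radians: theta = 39.51 deg = 0.6896 rad
sin(2*theta) = sin(1.3792) = 0.9817
R = 19.62^2 * 0.9817 / 9.81
R = 384.9444 * 0.9817 / 9.81 = 38.5217 m

38.5217 m


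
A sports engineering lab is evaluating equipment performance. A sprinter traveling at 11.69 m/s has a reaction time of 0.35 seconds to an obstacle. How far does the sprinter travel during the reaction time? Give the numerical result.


d = v * t
d = 11.69 * 0.35
d = 4.0915 m

4.0915 m


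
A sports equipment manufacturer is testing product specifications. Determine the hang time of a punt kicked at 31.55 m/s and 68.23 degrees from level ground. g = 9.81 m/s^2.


T = 2*v*sin(theta)/g
sin(theta) = sin(68.23 deg) = 0.9287
T = 2*31.55*0.9287 / 9.81
T = 58.5997 / 9.81 = 5.9735 s

5.9735 s


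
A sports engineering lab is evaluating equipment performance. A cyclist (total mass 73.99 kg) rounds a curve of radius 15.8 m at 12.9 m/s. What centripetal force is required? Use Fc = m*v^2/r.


Fc = m * v^2 / r
v^2 = 12.9^2 = 166.41
Fc = 73.99 * 166.41 / 15.8
Fc = 12312.6759 / 15.8 = 779.2833 N

779.2833 N


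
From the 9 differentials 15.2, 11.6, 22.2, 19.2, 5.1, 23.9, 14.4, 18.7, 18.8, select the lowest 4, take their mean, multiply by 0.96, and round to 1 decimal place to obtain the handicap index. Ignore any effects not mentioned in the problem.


All differentials: 15.2, 11.6, 22.2, 19.2, 5.1, 23.9, 14.4, 18.7, 18.8
Sorted: 5.1, 11.6, 14.4, 15.2, 18.7, 18.8, 19.2, 22.2, 23.9
Best 4: 5.1, 11.6, 14.4, 15.2
Average of best = 46.3 / 4 = 11.575
Raw index = 11.575 * 0.96 = 11.112
Handicap index = round(11.112, 1) = 11.1

11.1


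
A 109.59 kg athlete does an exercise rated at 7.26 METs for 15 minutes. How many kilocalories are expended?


kcal = MET * mass * time_hr
Convert time: 15 min = 0.25 hr
kcal = 7.26 * 109.59 * 0.25
kcal = 198.9058 kcal

198.9058 kcal


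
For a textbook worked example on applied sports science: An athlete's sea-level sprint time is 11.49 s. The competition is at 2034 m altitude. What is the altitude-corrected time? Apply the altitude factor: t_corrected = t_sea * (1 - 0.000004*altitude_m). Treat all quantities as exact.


Correction factor = 1 - 0.000004 * 2034 = 0.991864
t_corrected = t_sea * factor = 11.49 * 0.991864
t_corrected = 11.3965 s

11.3965 s


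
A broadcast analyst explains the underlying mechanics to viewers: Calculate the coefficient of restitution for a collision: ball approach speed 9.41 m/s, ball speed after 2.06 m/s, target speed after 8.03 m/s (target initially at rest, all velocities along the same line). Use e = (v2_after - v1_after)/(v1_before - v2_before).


e = (v2_after - v1_after) / (v1_before - v2_before)
Numerator = 8.03 - 2.06 = 5.97
Denominator = 9.41 - 0 = 9.41
e = 5.97 / 9.41 = 0.6344

0.6344


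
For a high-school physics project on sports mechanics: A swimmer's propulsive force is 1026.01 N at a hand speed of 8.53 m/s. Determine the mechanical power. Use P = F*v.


P = F * v
P = 1026.01 * 8.53
P = 8751.8653 W

8751.8653 W


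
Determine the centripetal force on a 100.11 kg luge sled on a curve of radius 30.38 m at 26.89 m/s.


Fc = m * v^2 / r
v^2 = 26.89^2 = 723.0721
Fc = 100.11 * 723.0721 / 30.38
Fc = 72386.7479 / 30.38 = 2382.7106 N

2382.7106 N


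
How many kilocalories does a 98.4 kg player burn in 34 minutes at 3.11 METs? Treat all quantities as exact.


kcal = MET * mass * time_hr
Convert time: 34 min = 0.5667 hr
kcal = 3.11 * 98.4 * 0.5667
kcal = 173.4136 kcal

173.4136 kcal


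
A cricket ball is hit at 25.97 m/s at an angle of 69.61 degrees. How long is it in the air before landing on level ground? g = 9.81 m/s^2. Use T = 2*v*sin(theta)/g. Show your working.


T = 2*v*sin(theta)/g
sin(theta) = sin(69.61 deg) = 0.9373
T = 2*25.97*0.9373 / 9.81
T = 48.6856 / 9.81 = 4.9629 s

4.9629 s


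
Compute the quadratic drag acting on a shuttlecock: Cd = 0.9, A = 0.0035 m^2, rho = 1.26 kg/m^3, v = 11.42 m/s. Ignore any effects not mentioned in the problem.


Fd = 0.5 * Cd * rho * A * v^2
Fd = 0.5 * 0.9 * 1.26 * 0.0035 * 11.42^2
v^2 = 130.4164
Fd = 0.5 * 0.9 * 1.26 * 0.0035 * 130.4164 = 0.2588 N

0.2588 N


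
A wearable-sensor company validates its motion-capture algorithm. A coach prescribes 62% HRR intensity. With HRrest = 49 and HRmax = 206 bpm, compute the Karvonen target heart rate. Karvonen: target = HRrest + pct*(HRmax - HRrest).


Target = HRrest + pct*(HRmax - HRrest)
Heart rate reserve = HRmax - HRrest = 206 - 49 = 157 bpm
Fraction = 62% = 0.62
Target = 49 + 0.62 * 157
Target = 49 + 97.34 = 146.34 bpm

146.34 bpm


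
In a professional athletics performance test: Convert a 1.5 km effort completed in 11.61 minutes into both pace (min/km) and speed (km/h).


Pace = time / distance = 11.61 min / 1.5 km = 7.74 min/km
Speed = distance / time_in_hours = 1.5 / 0.1935 hr
Speed = 7.7519 km/h

7.74 min/km, 7.7519 km/h


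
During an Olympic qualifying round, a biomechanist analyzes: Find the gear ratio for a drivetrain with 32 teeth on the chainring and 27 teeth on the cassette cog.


GR = front_teeth / rear_teeth
GR = 32 / 27
GR = 1.1852

1.1852


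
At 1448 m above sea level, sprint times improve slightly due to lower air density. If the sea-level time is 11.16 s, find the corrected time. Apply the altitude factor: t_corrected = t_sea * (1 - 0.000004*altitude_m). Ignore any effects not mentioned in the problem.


Correction factor = 1 - 0.000004 * 1448 = 0.994208
t_corrected = t_sea * factor = 11.16 * 0.994208
t_corrected = 11.0954 s

11.0954 s


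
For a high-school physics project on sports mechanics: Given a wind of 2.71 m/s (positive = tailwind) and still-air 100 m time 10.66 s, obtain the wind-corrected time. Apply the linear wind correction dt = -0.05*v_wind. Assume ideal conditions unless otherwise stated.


dt = -0.05 * v_wind = -0.05 * 2.71 = -0.1355 s
t_corrected = t_still + dt = 10.66 + (-0.1355)
t_corrected = 10.5245 s

10.5245 s


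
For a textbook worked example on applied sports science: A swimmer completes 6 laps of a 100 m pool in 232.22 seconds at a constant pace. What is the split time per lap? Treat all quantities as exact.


Split time = total_time / n_laps = 232.22 / 6
Split time = 38.7033 s per lap

38.7033 s


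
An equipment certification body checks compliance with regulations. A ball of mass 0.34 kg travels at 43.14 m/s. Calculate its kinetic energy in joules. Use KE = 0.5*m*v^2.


KE = 0.5 * m * v^2
KE = 0.5 * 0.34 * 43.14^2
KE = 0.5 * 0.34 * 1861.0596 = 316.3801 J

316.3801 J


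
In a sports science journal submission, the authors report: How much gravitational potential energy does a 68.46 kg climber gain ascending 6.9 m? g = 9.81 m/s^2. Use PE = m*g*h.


PE = m * g * h
PE = 68.46 * 9.81 * 6.9
PE = 671.5926 * 6.9 = 4633.9889 J

4633.9889 J


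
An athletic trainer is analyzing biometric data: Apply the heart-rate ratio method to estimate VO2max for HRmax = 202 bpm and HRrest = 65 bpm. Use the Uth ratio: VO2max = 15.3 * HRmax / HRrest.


VO2max = 15.3 * HRmax / HRrest
VO2max = 15.3 * 202 / 65
VO2max = 3090.6 / 65 = 47.5477 mL/kg/min

47.5477 mL/kg/min


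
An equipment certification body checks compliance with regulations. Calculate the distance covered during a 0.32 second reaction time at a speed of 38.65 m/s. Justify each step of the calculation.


d = v * t
d = 38.65 * 0.32
d = 12.368 m

12.368 m


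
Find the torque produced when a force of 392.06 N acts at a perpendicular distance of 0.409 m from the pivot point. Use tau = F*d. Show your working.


tau = F * d
tau = 392.06 * 0.409
tau = 160.3525 N*m

160.3525 N*m


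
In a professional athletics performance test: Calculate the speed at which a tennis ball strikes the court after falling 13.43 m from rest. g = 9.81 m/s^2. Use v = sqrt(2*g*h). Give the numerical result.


v = sqrt(2 * g * h)
v = sqrt(2 * 9.81 * 13.43)
v = sqrt(263.4966) = 16.2326 m/s

16.2326 m/s


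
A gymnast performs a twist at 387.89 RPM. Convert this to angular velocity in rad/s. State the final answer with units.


omega = RPM * 2 * pi / 60
omega = 387.89 * 2 * 3.14159 / 60
omega = 2437.1847 / 60 = 40.6197 rad/s

40.6197 rad/s


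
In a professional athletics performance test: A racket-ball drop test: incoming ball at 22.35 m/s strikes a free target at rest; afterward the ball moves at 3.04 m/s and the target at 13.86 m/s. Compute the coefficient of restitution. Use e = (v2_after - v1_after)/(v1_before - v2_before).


e = (v2_after - v1_after) / (v1_before - v2_before)
Numerator = 13.86 - 3.04 = 10.82
Denominator = 22.35 - 0 = 22.35
e = 10.82 / 22.35 = 0.4841

0.4841


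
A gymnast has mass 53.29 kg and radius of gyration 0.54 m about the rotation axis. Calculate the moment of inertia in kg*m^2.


I = m * k^2
I = 53.29 * 0.54^2
I = 53.29 * 0.2916 = 15.5394 kg*m^2

15.5394 kg*m^2


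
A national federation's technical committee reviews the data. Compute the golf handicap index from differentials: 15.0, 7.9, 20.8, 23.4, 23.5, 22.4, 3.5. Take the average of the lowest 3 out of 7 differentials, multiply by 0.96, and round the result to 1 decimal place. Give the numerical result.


All differentials: 15.0, 7.9, 20.8, 23.4, 23.5, 22.4, 3.5
Sorted: 3.5, 7.9, 15.0, 20.8, 22.4, 23.4, 23.5
Best 3: 3.5, 7.9, 15.0
Average of best = 26.4 / 3 = 8.8
Raw index = 8.8 * 0.96 = 8.448
Handicap index = round(8.448, 1) = 8.4

8.4


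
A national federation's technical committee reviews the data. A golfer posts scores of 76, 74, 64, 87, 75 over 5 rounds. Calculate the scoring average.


Average = sum / n
Sum = 376
Average = 376 / 5 = 75.2

75.2


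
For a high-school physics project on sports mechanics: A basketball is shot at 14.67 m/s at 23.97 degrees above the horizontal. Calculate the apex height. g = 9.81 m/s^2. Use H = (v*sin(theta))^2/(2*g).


H = (v*sin(theta))^2 / (2*g)
vy = v*sin(theta) = 14.67 * sin(23.97 deg) = 5.9598 m/s
H = vy^2 / (2*g) = 35.5193 / (2*9.81)
H = 35.5193 / 19.62 = 1.8104 m

1.8104 m


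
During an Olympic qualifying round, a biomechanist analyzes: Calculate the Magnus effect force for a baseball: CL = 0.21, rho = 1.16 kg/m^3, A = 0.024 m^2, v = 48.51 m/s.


FM = 0.5 * CL * rho * A * v^2
FM = 0.5 * 0.21 * 1.16 * 0.024 * 48.51^2
v^2 = 2353.2201
FM = 0.5 * 0.21 * 1.16 * 0.024 * 2353.2201 = 6.8789 N

6.8789 N


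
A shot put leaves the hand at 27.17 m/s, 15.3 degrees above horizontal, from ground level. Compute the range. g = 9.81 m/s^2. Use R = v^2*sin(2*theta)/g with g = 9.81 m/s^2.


R = v^2 * sin(2*theta) / g
Convert angle to radians: theta = 15.3 deg = 0.267 rad
sin(2*theta) = sin(0.5341) = 0.509
R = 27.17^2 * 0.509 / 9.81
R = 738.2089 * 0.509 / 9.81 = 38.3057 m

38.3057 m


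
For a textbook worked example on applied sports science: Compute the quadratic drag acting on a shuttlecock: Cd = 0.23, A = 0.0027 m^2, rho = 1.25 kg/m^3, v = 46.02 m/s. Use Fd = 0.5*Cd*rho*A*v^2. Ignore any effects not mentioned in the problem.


Fd = 0.5 * Cd * rho * A * v^2
Fd = 0.5 * 0.23 * 1.25 * 0.0027 * 46.02^2
v^2 = 2117.8404
Fd = 0.5 * 0.23 * 1.25 * 0.0027 * 2117.8404 = 0.822 N

0.822 N


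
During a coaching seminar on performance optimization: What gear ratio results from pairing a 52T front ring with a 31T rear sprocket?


GR = front_teeth / rear_teeth
GR = 52 / 31
GR = 1.6774

1.6774


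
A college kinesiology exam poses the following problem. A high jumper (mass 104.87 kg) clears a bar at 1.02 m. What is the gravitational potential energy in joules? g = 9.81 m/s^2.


PE = m * g * h
PE = 104.87 * 9.81 * 1.02
PE = 1028.7747 * 1.02 = 1049.3502 J

1049.3502 J


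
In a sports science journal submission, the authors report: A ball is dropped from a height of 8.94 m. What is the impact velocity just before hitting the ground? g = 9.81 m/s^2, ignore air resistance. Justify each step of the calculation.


v = sqrt(2 * g * h)
v = sqrt(2 * 9.81 * 8.94)
v = sqrt(175.4028) = 13.244 m/s

13.244 m/s


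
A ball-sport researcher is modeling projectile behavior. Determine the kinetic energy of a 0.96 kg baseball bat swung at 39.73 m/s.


KE = 0.5 * m * v^2
KE = 0.5 * 0.96 * 39.73^2
KE = 0.5 * 0.96 * 1578.4729 = 757.667 J

757.667 J


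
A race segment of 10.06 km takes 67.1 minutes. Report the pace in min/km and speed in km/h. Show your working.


Pace = time / distance = 67.1 min / 10.06 km = 6.67 min/km
Speed = distance / time_in_hours = 10.06 / 1.1183 hr
Speed = 8.9955 km/h

6.67 min/km, 8.9955 km/h


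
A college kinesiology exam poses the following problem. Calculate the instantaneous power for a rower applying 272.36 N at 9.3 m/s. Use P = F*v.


P = F * v
P = 272.36 * 9.3
P = 2532.948 W

2532.948 W


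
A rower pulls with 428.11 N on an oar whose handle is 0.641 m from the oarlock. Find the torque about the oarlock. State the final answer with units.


tau = F * d
tau = 428.11 * 0.641
tau = 274.4185 N*m

274.4185 N*m


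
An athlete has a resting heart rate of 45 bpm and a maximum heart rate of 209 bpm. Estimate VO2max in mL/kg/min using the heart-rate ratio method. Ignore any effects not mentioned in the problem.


VO2max = 15.3 * HRmax / HRrest
VO2max = 15.3 * 209 / 45
VO2max = 3197.7 / 45 = 71.06 mL/kg/min

71.06 mL/kg/min


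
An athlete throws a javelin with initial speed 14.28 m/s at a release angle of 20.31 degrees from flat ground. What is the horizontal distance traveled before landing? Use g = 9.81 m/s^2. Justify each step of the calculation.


R = v^2 * sin(2*theta) / g
Convert angle to radians: theta = 20.31 deg = 0.3545 rad
sin(2*theta) = sin(0.709) = 0.651
R = 14.28^2 * 0.651 / 9.81
R = 203.9184 * 0.651 / 9.81 = 13.533 m

13.533 m


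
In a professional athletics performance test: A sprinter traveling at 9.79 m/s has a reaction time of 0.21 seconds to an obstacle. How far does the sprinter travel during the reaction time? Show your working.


d = v * t
d = 9.79 * 0.21
d = 2.0559 m

2.0559 m


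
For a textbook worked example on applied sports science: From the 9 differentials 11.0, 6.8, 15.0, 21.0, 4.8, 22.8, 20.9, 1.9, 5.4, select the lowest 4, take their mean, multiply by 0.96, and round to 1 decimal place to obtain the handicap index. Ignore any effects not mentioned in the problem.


All differentials: 11.0, 6.8, 15.0, 21.0, 4.8, 22.8, 20.9, 1.9, 5.4
Sorted: 1.9, 4.8, 5.4, 6.8, 11.0, 15.0, 20.9, 21.0, 22.8
Best 4: 1.9, 4.8, 5.4, 6.8
Average of best = 18.9 / 4 = 4.725
Raw index = 4.725 * 0.96 = 4.536
Handicap index = round(4.536, 1) = 4.5

4.5


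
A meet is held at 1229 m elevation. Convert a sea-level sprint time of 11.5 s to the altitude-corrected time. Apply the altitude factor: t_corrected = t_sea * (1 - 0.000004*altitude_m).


Correction factor = 1 - 0.000004 * 1229 = 0.995084
t_corrected = t_sea * factor = 11.5 * 0.995084
t_corrected = 11.4435 s

11.4435 s


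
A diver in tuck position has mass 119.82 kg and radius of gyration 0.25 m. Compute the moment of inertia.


I = m * k^2
I = 119.82 * 0.25^2
I = 119.82 * 0.0625 = 7.4887 kg*m^2

7.4887 kg*m^2


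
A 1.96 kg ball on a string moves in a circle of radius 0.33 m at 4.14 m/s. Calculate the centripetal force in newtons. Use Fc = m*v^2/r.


Fc = m * v^2 / r
v^2 = 4.14^2 = 17.1396
Fc = 1.96 * 17.1396 / 0.33
Fc = 33.5936 / 0.33 = 101.7988 N

101.7988 N


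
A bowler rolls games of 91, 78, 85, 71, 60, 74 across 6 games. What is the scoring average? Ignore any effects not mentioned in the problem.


Average = sum / n
Sum = 459
Average = 459 / 6 = 76.5

76.5


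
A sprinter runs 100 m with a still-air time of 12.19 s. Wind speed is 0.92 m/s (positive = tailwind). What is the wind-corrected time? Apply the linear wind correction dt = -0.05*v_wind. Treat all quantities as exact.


dt = -0.05 * v_wind = -0.05 * 0.92 = -0.046 s
t_corrected = t_still + dt = 12.19 + (-0.046)
t_corrected = 12.144 s

12.144 s


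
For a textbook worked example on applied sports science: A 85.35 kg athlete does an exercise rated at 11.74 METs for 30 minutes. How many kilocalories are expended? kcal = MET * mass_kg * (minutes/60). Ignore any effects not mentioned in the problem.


kcal = MET * mass * time_hr
Convert time: 30 min = 0.5 hr
kcal = 11.74 * 85.35 * 0.5
kcal = 501.0045 kcal

501.0045 kcal


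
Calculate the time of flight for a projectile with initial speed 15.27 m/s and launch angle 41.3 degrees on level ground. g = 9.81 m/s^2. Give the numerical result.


T = 2*v*sin(theta)/g
sin(theta) = sin(41.3 deg) = 0.66
T = 2*15.27*0.66 / 9.81
T = 20.1565 / 9.81 = 2.0547 s

2.0547 s


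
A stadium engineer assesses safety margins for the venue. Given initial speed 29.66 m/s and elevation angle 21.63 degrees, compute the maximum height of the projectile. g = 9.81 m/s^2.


H = (v*sin(theta))^2 / (2*g)
vy = v*sin(theta) = 29.66 * sin(21.63 deg) = 10.933 m/s
H = vy^2 / (2*g) = 119.5308 / (2*9.81)
H = 119.5308 / 19.62 = 6.0923 m

6.0923 m


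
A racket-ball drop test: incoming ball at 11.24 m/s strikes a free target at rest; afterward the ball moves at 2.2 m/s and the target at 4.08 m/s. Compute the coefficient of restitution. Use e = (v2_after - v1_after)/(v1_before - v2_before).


e = (v2_after - v1_after) / (v1_before - v2_before)
Numerator = 4.08 - 2.2 = 1.88
Denominator = 11.24 - 0 = 11.24
e = 1.88 / 11.24 = 0.1673

0.1673


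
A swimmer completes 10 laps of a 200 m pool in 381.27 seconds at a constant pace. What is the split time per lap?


Split time = total_time / n_laps = 381.27 / 10
Split time = 38.127 s per lap

38.127 s


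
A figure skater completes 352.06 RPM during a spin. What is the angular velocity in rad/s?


omega = RPM * 2 * pi / 60
omega = 352.06 * 2 * 3.14159 / 60
omega = 2212.0582 / 60 = 36.8676 rad/s

36.8676 rad/s


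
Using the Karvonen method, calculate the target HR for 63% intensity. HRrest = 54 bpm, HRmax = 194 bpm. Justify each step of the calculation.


Target = HRrest + pct*(HRmax - HRrest)
Heart rate reserve = HRmax - HRrest = 194 - 54 = 140 bpm
Fraction = 63% = 0.63
Target = 54 + 0.63 * 140
Target = 54 + 88.2 = 142.2 bpm

142.2 bpm


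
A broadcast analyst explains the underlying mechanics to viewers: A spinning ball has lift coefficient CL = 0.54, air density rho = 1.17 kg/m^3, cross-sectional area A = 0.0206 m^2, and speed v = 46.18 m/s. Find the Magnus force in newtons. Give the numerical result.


FM = 0.5 * CL * rho * A * v^2
FM = 0.5 * 0.54 * 1.17 * 0.0206 * 46.18^2
v^2 = 2132.5924
FM = 0.5 * 0.54 * 1.17 * 0.0206 * 2132.5924 = 13.8779 N

13.8779 N


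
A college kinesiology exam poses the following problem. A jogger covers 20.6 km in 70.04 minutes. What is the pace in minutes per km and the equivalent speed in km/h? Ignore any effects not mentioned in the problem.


Pace = time / distance = 70.04 min / 20.6 km = 3.4 min/km
Speed = distance / time_in_hours = 20.6 / 1.1673 hr
Speed = 17.6471 km/h

3.4 min/km, 17.6471 km/h


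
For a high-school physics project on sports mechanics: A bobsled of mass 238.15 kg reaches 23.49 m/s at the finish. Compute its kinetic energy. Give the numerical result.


KE = 0.5 * m * v^2
KE = 0.5 * 238.15 * 23.49^2
KE = 0.5 * 238.15 * 551.7801 = 65703.2154 J

65703.2154 J


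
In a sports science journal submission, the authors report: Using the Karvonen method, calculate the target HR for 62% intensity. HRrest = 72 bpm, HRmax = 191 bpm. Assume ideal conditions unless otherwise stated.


Target = HRrest + pct*(HRmax - HRrest)
Heart rate reserve = HRmax - HRrest = 191 - 72 = 119 bpm
Fraction = 62% = 0.62
Target = 72 + 0.62 * 119
Target = 72 + 73.78 = 145.78 bpm

145.78 bpm


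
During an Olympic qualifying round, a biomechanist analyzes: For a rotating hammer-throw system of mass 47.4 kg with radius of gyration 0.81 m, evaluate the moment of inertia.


I = m * k^2
I = 47.4 * 0.81^2
I = 47.4 * 0.6561 = 31.0991 kg*m^2

31.0991 kg*m^2


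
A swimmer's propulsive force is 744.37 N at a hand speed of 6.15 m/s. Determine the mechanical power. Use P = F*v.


P = F * v
P = 744.37 * 6.15
P = 4577.8755 W

4577.8755 W


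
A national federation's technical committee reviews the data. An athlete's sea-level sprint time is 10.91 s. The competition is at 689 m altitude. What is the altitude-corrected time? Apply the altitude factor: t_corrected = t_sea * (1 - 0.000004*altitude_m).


Correction factor = 1 - 0.000004 * 689 = 0.997244
t_corrected = t_sea * factor = 10.91 * 0.997244
t_corrected = 10.8799 s

10.8799 s


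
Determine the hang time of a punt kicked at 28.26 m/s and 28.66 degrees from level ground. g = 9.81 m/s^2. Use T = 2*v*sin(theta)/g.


T = 2*v*sin(theta)/g
sin(theta) = sin(28.66 deg) = 0.4796
T = 2*28.26*0.4796 / 9.81
T = 27.1076 / 9.81 = 2.7633 s

2.7633 s


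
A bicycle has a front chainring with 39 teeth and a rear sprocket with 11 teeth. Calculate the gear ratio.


GR = front_teeth / rear_teeth
GR = 39 / 11
GR = 3.5455

3.5455


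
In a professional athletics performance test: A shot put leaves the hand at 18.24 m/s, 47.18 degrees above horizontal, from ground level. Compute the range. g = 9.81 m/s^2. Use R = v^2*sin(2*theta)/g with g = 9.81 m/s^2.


R = v^2 * sin(2*theta) / g
Convert angle to radians: theta = 47.18 deg = 0.8234 rad
sin(2*theta) = sin(1.6469) = 0.9971
R = 18.24^2 * 0.9971 / 9.81
R = 332.6976 * 0.9971 / 9.81 = 33.816 m

33.816 m


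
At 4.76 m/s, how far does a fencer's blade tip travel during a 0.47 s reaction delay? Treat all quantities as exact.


d = v * t
d = 4.76 * 0.47
d = 2.2372 m

2.2372 m


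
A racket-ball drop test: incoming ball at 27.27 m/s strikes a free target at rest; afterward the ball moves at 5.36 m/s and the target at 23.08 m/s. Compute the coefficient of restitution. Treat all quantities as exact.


e = (v2_after - v1_after) / (v1_before - v2_before)
Numerator = 23.08 - 5.36 = 17.72
Denominator = 27.27 - 0 = 27.27
e = 17.72 / 27.27 = 0.6498

0.6498


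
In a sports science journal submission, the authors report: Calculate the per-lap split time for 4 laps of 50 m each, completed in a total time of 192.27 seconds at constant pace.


Split time = total_time / n_laps = 192.27 / 4
Split time = 48.0675 s per lap

48.0675 s


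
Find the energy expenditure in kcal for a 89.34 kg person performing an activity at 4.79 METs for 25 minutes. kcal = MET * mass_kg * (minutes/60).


kcal = MET * mass * time_hr
Convert time: 25 min = 0.4167 hr
kcal = 4.79 * 89.34 * 0.4167
kcal = 178.3077 kcal

178.3077 kcal


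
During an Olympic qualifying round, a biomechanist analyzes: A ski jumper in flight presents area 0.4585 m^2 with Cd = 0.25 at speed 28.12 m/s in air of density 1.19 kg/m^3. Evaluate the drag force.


Fd = 0.5 * Cd * rho * A * v^2
Fd = 0.5 * 0.25 * 1.19 * 0.4585 * 28.12^2
v^2 = 790.7344
Fd = 0.5 * 0.25 * 1.19 * 0.4585 * 790.7344 = 53.9296 N

53.9296 N


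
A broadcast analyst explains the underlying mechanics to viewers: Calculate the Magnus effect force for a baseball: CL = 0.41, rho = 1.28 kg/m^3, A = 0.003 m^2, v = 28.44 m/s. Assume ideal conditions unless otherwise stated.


FM = 0.5 * CL * rho * A * v^2
FM = 0.5 * 0.41 * 1.28 * 0.003 * 28.44^2
v^2 = 808.8336
FM = 0.5 * 0.41 * 1.28 * 0.003 * 808.8336 = 0.6367 N

0.6367 N


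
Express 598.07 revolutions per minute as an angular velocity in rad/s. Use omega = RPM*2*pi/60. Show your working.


omega = RPM * 2 * pi / 60
omega = 598.07 * 2 * 3.14159 / 60
omega = 3757.7846 / 60 = 62.6297 rad/s

62.6297 rad/s


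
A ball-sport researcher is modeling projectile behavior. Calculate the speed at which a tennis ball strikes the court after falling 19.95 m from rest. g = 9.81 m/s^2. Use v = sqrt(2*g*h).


v = sqrt(2 * g * h)
v = sqrt(2 * 9.81 * 19.95)
v = sqrt(391.419) = 19.7843 m/s

19.7843 m/s


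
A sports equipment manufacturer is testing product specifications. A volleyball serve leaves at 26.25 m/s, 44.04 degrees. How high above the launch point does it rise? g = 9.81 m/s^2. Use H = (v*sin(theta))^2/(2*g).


H = (v*sin(theta))^2 / (2*g)
vy = v*sin(theta) = 26.25 * sin(44.04 deg) = 18.248 m/s
H = vy^2 / (2*g) = 332.9881 / (2*9.81)
H = 332.9881 / 19.62 = 16.9719 m

16.9719 m


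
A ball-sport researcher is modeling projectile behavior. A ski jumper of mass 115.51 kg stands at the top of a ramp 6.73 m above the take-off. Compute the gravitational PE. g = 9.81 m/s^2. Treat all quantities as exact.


PE = m * g * h
PE = 115.51 * 9.81 * 6.73
PE = 1133.1531 * 6.73 = 7626.1204 J

7626.1204 J


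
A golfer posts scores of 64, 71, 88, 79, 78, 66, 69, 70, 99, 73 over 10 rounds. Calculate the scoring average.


Average = sum / n
Sum = 757
Average = 757 / 10 = 75.7

75.7


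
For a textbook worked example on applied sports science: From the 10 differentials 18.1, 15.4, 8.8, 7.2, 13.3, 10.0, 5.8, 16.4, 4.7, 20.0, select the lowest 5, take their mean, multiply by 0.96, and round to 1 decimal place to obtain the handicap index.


All differentials: 18.1, 15.4, 8.8, 7.2, 13.3, 10.0, 5.8, 16.4, 4.7, 20.0
Sorted: 4.7, 5.8, 7.2, 8.8, 10.0, 13.3, 15.4, 16.4, 18.1, 20.0
Best 5: 4.7, 5.8, 7.2, 8.8, 10.0
Average of best = 36.5 / 5 = 7.3
Raw index = 7.3 * 0.96 = 7.008
Handicap index = round(7.008, 1) = 7.0

7.0


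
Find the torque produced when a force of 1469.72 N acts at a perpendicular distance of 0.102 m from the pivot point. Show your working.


tau = F * d
tau = 1469.72 * 0.102
tau = 149.9114 N*m

149.9114 N*m


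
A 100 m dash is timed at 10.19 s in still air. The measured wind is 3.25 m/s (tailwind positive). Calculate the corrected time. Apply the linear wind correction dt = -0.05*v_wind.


dt = -0.05 * v_wind = -0.05 * 3.25 = -0.1625 s
t_corrected = t_still + dt = 10.19 + (-0.1625)
t_corrected = 10.0275 s

10.0275 s


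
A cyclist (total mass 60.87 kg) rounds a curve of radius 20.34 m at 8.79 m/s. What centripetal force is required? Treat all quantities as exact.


Fc = m * v^2 / r
v^2 = 8.79^2 = 77.2641
Fc = 60.87 * 77.2641 / 20.34
Fc = 4703.0658 / 20.34 = 231.2225 N

231.2225 N


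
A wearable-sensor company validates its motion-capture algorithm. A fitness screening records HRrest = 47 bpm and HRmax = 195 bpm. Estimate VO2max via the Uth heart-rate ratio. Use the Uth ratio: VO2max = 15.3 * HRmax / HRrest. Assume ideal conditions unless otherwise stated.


VO2max = 15.3 * HRmax / HRrest
VO2max = 15.3 * 195 / 47
VO2max = 2983.5 / 47 = 63.4787 mL/kg/min

63.4787 mL/kg/min


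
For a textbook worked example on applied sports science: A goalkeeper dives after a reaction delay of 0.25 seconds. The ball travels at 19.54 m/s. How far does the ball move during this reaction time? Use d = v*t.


d = v * t
d = 19.54 * 0.25
d = 4.885 m

4.885 m


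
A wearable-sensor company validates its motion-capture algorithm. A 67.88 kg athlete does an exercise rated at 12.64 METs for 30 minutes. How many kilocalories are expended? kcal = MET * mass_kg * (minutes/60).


kcal = MET * mass * time_hr
Convert time: 30 min = 0.5 hr
kcal = 12.64 * 67.88 * 0.5
kcal = 429.0016 kcal

429.0016 kcal


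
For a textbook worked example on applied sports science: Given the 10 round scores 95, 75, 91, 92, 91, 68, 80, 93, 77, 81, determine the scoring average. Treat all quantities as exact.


Average = sum / n
Sum = 843
Average = 843 / 10 = 84.3

84.3


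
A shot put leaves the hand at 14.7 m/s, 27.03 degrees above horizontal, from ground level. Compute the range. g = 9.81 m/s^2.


R = v^2 * sin(2*theta) / g
Convert angle to radians: theta = 27.03 deg = 0.4718 rad
sin(2*theta) = sin(0.9435) = 0.8096
R = 14.7^2 * 0.8096 / 9.81
R = 216.09 * 0.8096 / 9.81 = 17.8342 m

17.8342 m


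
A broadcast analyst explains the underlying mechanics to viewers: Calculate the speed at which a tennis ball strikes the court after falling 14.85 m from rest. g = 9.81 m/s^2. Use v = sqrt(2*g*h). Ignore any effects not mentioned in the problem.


v = sqrt(2 * g * h)
v = sqrt(2 * 9.81 * 14.85)
v = sqrt(291.357) = 17.0692 m/s

17.0692 m/s


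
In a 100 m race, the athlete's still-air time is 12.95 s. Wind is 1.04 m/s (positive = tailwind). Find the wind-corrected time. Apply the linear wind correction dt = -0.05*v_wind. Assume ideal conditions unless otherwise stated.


dt = -0.05 * v_wind = -0.05 * 1.04 = -0.052 s
t_corrected = t_still + dt = 12.95 + (-0.052)
t_corrected = 12.898 s

12.898 s


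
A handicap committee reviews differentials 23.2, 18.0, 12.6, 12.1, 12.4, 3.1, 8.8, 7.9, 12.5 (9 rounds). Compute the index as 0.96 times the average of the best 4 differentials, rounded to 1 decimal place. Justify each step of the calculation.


All differentials: 23.2, 18.0, 12.6, 12.1, 12.4, 3.1, 8.8, 7.9, 12.5
Sorted: 3.1, 7.9, 8.8, 12.1, 12.4, 12.5, 12.6, 18.0, 23.2
Best 4: 3.1, 7.9, 8.8, 12.1
Average of best = 31.9 / 4 = 7.975
Raw index = 7.975 * 0.96 = 7.656
Handicap index = round(7.656, 1) = 7.7

7.7


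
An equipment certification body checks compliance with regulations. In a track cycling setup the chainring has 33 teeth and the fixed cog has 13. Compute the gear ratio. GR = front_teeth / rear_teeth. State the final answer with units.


GR = front_teeth / rear_teeth
GR = 33 / 13
GR = 2.5385

2.5385


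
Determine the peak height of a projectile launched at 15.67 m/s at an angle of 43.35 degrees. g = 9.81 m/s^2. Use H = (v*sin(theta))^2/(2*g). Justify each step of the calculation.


H = (v*sin(theta))^2 / (2*g)
vy = v*sin(theta) = 15.67 * sin(43.35 deg) = 10.7567 m/s
H = vy^2 / (2*g) = 115.7071 / (2*9.81)
H = 115.7071 / 19.62 = 5.8974 m

5.8974 m


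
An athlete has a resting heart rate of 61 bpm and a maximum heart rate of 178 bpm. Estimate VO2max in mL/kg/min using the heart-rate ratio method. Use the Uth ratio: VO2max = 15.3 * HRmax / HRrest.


VO2max = 15.3 * HRmax / HRrest
VO2max = 15.3 * 178 / 61
VO2max = 2723.4 / 61 = 44.6459 mL/kg/min

44.6459 mL/kg/min


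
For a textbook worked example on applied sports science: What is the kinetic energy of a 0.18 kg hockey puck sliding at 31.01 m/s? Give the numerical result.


KE = 0.5 * m * v^2
KE = 0.5 * 0.18 * 31.01^2
KE = 0.5 * 0.18 * 961.6201 = 86.5458 J

86.5458 J


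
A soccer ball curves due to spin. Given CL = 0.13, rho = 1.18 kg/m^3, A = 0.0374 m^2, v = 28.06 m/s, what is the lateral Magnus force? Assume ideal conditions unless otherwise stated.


FM = 0.5 * CL * rho * A * v^2
FM = 0.5 * 0.13 * 1.18 * 0.0374 * 28.06^2
v^2 = 787.3636
FM = 0.5 * 0.13 * 1.18 * 0.0374 * 787.3636 = 2.2586 N

2.2586 N


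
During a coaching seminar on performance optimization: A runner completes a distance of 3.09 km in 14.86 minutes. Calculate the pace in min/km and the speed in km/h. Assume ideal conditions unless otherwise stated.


Pace = time / distance = 14.86 min / 3.09 km = 4.8091 min/km
Speed = distance / time_in_hours = 3.09 / 0.2477 hr
Speed = 12.4764 km/h

4.8091 min/km, 12.4764 km/h


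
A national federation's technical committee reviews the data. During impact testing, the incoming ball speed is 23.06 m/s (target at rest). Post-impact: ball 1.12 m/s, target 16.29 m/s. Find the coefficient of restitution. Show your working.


e = (v2_after - v1_after) / (v1_before - v2_before)
Numerator = 16.29 - 1.12 = 15.17
Denominator = 23.06 - 0 = 23.06
e = 15.17 / 23.06 = 0.6578

0.6578


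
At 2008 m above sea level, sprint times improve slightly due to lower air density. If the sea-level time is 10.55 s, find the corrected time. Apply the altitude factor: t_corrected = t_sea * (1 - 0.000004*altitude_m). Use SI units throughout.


Correction factor = 1 - 0.000004 * 2008 = 0.991968
t_corrected = t_sea * factor = 10.55 * 0.991968
t_corrected = 10.4653 s

10.4653 s


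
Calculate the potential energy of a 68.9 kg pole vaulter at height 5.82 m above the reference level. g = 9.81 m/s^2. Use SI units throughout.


PE = m * g * h
PE = 68.9 * 9.81 * 5.82
PE = 675.909 * 5.82 = 3933.7904 J

3933.7904 J


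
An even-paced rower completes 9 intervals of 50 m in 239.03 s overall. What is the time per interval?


Split time = total_time / n_laps = 239.03 / 9
Split time = 26.5589 s per lap

26.5589 s


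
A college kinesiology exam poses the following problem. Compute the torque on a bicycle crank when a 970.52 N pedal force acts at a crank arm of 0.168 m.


tau = F * d
tau = 970.52 * 0.168
tau = 163.0474 N*m

163.0474 N*m


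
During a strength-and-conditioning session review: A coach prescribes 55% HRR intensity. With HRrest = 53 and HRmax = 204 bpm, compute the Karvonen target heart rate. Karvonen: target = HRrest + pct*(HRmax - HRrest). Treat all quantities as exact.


Target = HRrest + pct*(HRmax - HRrest)
Heart rate reserve = HRmax - HRrest = 204 - 53 = 151 bpm
Fraction = 55% = 0.55
Target = 53 + 0.55 * 151
Target = 53 + 83.05 = 136.05 bpm

136.05 bpm


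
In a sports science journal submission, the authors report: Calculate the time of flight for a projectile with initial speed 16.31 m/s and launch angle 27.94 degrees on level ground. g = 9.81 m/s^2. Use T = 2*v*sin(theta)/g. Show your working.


T = 2*v*sin(theta)/g
sin(theta) = sin(27.94 deg) = 0.4685
T = 2*16.31*0.4685 / 9.81
T = 15.284 / 9.81 = 1.558 s

1.558 s


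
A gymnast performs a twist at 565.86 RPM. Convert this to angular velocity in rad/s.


omega = RPM * 2 * pi / 60
omega = 565.86 * 2 * 3.14159 / 60
omega = 3555.4032 / 60 = 59.2567 rad/s

59.2567 rad/s


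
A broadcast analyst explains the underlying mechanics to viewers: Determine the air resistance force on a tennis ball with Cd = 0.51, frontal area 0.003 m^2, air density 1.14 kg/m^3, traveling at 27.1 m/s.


Fd = 0.5 * Cd * rho * A * v^2
Fd = 0.5 * 0.51 * 1.14 * 0.003 * 27.1^2
v^2 = 734.41
Fd = 0.5 * 0.51 * 1.14 * 0.003 * 734.41 = 0.6405 N

0.6405 N


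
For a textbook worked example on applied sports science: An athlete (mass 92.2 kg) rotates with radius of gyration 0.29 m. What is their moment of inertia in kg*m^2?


I = m * k^2
I = 92.2 * 0.29^2
I = 92.2 * 0.0841 = 7.754 kg*m^2

7.754 kg*m^2


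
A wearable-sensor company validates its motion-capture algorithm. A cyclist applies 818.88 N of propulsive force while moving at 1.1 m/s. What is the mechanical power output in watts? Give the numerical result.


P = F * v
P = 818.88 * 1.1
P = 900.768 W

900.768 W


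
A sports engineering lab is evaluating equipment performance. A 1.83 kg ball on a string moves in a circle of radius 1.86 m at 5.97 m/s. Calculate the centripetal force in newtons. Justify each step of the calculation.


Fc = m * v^2 / r
v^2 = 5.97^2 = 35.6409
Fc = 1.83 * 35.6409 / 1.86
Fc = 65.2228 / 1.86 = 35.066 N

35.066 N


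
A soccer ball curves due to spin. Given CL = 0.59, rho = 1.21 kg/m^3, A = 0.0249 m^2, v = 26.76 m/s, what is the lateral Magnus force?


FM = 0.5 * CL * rho * A * v^2
FM = 0.5 * 0.59 * 1.21 * 0.0249 * 26.76^2
v^2 = 716.0976
FM = 0.5 * 0.59 * 1.21 * 0.0249 * 716.0976 = 6.3647 N

6.3647 N


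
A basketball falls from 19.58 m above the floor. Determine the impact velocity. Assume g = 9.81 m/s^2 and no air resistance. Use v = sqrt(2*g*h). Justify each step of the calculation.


v = sqrt(2 * g * h)
v = sqrt(2 * 9.81 * 19.58)
v = sqrt(384.1596) = 19.6 m/s

19.6 m/s


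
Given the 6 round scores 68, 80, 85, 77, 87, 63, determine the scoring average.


Average = sum / n
Sum = 460
Average = 460 / 6 = 76.6667

76.6667


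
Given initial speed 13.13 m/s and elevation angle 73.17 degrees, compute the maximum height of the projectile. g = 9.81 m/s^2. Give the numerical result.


H = (v*sin(theta))^2 / (2*g)
vy = v*sin(theta) = 13.13 * sin(73.17 deg) = 12.5676 m/s
H = vy^2 / (2*g) = 157.945 / (2*9.81)
H = 157.945 / 19.62 = 8.0502 m

8.0502 m


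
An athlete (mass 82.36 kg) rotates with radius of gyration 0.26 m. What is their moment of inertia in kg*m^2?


I = m * k^2
I = 82.36 * 0.26^2
I = 82.36 * 0.0676 = 5.5675 kg*m^2

5.5675 kg*m^2


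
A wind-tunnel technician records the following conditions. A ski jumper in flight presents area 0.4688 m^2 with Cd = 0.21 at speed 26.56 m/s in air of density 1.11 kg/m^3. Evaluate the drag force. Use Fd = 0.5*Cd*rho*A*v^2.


Fd = 0.5 * Cd * rho * A * v^2
Fd = 0.5 * 0.21 * 1.11 * 0.4688 * 26.56^2
v^2 = 705.4336
Fd = 0.5 * 0.21 * 1.11 * 0.4688 * 705.4336 = 38.5439 N

38.5439 N


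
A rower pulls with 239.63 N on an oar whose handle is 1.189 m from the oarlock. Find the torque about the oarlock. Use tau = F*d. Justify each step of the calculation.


tau = F * d
tau = 239.63 * 1.189
tau = 284.9201 N*m

284.9201 N*m
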